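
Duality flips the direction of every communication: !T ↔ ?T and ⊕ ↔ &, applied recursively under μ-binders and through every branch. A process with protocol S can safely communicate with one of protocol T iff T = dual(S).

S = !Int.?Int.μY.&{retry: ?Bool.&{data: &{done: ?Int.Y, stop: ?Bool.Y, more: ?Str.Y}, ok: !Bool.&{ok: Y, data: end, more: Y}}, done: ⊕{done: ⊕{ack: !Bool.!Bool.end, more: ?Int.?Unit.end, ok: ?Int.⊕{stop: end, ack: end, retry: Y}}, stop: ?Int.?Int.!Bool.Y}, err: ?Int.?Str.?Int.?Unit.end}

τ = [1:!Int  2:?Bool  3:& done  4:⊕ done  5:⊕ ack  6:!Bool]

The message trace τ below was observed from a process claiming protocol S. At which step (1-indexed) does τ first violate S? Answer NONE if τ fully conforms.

@1 !Int  match  state: ?Int.μY.…
@2 got ?Bool, protocol expects ?Int  ✗

2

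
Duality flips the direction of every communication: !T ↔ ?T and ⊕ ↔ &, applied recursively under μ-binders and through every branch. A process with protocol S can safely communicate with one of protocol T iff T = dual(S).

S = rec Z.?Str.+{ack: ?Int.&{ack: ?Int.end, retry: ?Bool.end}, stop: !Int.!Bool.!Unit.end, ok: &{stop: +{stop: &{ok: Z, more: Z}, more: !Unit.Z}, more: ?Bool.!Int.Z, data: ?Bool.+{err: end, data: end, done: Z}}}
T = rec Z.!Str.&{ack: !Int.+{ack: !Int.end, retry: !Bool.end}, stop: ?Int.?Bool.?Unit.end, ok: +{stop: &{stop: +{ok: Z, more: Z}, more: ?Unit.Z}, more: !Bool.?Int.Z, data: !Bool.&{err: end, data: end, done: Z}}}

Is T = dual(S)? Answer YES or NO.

rec Z vs rec Z  match (μ self-dual)
  ?Str vs !Str  match
    +{ack,stop,ok} vs &{ack,stop,ok}  match label sets agree
      • ack:
        ?Int vs !Int  match
          &{ack,retry} vs +{ack,retry}  match label sets agree
            • ack:
              ?Int vs !Int  match
                end vs end  match
            • retry:
              ?Bool vs !Bool  match
                end vs end  match
      • stop:
        !Int vs ?Int  match
          !Bool vs ?Bool  match
            !Unit vs ?Unit  match
              end vs end  match
      • ok:
        &{stop,more,data} vs +{stop,more,data}  match label sets agree
          • stop:
            +{stop,more} vs &{stop,more}  match label sets agree
              • stop:
                &{ok,more} vs +{ok,more}  match label sets agree
                  • ok:
                    Z vs Z  match
                  • more:
                    Z vs Z  match
              • more:
                !Unit vs ?Unit  match
                  Z vs Z  match
          • more:
            ?Bool vs !Bool  match
              !Int vs ?Int  match
                Z vs Z  match
          • data:
            ?Bool vs !Bool  match
              +{err,data,done} vs &{err,data,done}  match label sets agree
                • err:
                  end vs end  match
                • data:
                  end vs end  match
                • done:
                  Z vs Z  match

YES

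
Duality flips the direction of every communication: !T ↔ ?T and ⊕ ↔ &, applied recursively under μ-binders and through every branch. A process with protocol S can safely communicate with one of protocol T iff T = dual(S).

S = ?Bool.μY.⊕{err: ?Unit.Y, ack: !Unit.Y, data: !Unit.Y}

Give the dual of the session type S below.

?Bool → !Bool
  μY → μY  (binder kept)
    ⊕{err,ack,data} → &{err,ack,data}  (internal→external)
      • err:
        ?Unit → !Unit
          Y ↦ Y
      • ack:
        !Unit → ?Unit
          Y ↦ Y
      • data:
        !Unit → ?Unit
          Y ↦ Y

!Bool.μY.&{err: !Unit.Y, ack: ?Unit.Y, data: ?Unit.Y}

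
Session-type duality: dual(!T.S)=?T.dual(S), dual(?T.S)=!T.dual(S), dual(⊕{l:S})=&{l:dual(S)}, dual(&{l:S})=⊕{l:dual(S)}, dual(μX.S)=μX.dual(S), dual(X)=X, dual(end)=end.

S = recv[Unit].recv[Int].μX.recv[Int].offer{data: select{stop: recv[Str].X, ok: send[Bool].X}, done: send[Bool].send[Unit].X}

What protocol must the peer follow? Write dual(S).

send[Unit].send[Int].μX.send[Int].select{data: offer{stop: send[Str].X, ok: recv[Bool].X}, done: recv[Bool].recv[Unit].X}

recv[Unit] = send[Unit]
  recv[Int] = send[Int]
    μX = μX  (rec unchanged)
      recv[Int] = send[Int]
        offer{data,done} = select{data,done}  (offer→select)
          • data:
            select{stop,ok} = offer{stop,ok}  (select→offer)
              • stop:
                recv[Str] = send[Str]
                  X self-dual
              • ok:
                send[Bool] = recv[Bool]
                  X self-dual
          • done:
            send[Bool] = recv[Bool]
              send[Unit] = recv[Unit]
                X self-dual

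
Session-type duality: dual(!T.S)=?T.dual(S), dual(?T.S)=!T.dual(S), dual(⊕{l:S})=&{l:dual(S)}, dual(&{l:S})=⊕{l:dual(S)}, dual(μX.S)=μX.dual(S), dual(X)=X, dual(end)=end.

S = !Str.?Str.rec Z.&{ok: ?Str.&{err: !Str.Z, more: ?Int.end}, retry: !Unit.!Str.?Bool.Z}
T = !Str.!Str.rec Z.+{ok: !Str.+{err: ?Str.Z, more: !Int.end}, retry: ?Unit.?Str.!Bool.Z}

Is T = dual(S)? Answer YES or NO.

!Str ‖ !Str  ✗ same direction on both sides — not dual

NO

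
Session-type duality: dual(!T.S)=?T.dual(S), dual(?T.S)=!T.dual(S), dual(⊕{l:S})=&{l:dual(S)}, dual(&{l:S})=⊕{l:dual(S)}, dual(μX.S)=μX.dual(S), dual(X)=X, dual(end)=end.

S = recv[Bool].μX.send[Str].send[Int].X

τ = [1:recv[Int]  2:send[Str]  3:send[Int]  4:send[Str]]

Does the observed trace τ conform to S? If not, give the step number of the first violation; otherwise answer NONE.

step 1: got recv[Int], protocol expects recv[Bool]  ✗

1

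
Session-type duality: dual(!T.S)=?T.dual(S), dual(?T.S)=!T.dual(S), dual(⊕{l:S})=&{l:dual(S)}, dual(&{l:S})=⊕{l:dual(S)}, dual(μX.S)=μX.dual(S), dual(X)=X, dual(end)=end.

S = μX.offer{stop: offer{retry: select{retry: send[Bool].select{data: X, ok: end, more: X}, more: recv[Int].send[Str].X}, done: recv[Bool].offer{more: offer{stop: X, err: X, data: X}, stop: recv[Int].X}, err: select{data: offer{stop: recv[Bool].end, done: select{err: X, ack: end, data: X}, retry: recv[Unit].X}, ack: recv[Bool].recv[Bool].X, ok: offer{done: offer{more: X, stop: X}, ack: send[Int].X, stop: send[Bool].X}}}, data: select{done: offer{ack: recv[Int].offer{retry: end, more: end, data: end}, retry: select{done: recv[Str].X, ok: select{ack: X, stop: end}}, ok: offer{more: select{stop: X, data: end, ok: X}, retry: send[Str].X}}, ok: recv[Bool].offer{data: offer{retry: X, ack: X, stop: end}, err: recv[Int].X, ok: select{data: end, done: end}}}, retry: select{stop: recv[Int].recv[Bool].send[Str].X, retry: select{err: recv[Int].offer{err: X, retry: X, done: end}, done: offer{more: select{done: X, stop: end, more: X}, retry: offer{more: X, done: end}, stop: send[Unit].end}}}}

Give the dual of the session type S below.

μX.select{stop: select{retry: offer{retry: recv[Bool].offer{data: X, ok: end, more: X}, more: send[Int].recv[Str].X}, done: send[Bool].select{more: select{stop: X, err: X, data: X}, stop: send[Int].X}, err: offer{data: select{stop: send[Bool].end, done: offer{err: X, ack: end, data: X}, retry: send[Unit].X}, ack: send[Bool].send[Bool].X, ok: select{done: select{more: X, stop: X}, ack: recv[Int].X, stop: recv[Bool].X}}}, data: offer{done: select{ack: send[Int].select{retry: end, more: end, data: end}, retry: offer{done: send[Str].X, ok: offer{ack: X, stop: end}}, ok: select{more: offer{stop: X, data: end, ok: X}, retry: recv[Str].X}}, ok: send[Bool].select{data: select{retry: X, ack: X, stop: end}, err: send[Int].X, ok: offer{data: end, done: end}}}, retry: offer{stop: send[Int].send[Bool].recv[Str].X, retry: offer{err: send[Int].select{err: X, retry: X, done: end}, done: select{more: offer{done: X, stop: end, more: X}, retry: select{more: X, done: end}, stop: recv[Unit].end}}}}

μX ↦ μX  (μ self-dual)
  offer{stop,data,retry} ↦ select{stop,data,retry}  (external→internal)
    • stop:
      offer{retry,done,err} ↦ select{retry,done,err}  (external→internal)
        • retry:
          select{retry,more} ↦ offer{retry,more}  (internal→external)
            • retry:
              send[Bool] ↦ recv[Bool]
                select{data,ok,more} ↦ offer{data,ok,more}  (internal→external)
                  • data:
                    X ↦ X
                  • ok:
                    end ↦ end
                  • more:
                    X ↦ X
            • more:
              recv[Int] ↦ send[Int]
                send[Str] ↦ recv[Str]
                  X ↦ X
        • done:
          recv[Bool] ↦ send[Bool]
            offer{more,stop} ↦ select{more,stop}  (external→internal)
              • more:
                offer{stop,err,data} ↦ select{stop,err,data}  (external→internal)
                  • stop:
                    X ↦ X
                  • err:
                    X ↦ X
                  • data:
                    X ↦ X
              • stop:
                recv[Int] ↦ send[Int]
                  X ↦ X
        • err:
          select{data,ack,ok} ↦ offer{data,ack,ok}  (internal→external)
            • data:
              offer{stop,done,retry} ↦ select{stop,done,retry}  (external→internal)
                • stop:
                  recv[Bool] ↦ send[Bool]
                    end ↦ end
                • done:
                  select{err,ack,data} ↦ offer{err,ack,data}  (internal→external)
                    • err:
                      X ↦ X
                    • ack:
                      end ↦ end
                    • data:
                      X ↦ X
                • retry:
                  recv[Unit] ↦ send[Unit]
                    X ↦ X
            • ack:
              recv[Bool] ↦ send[Bool]
                recv[Bool] ↦ send[Bool]
                  X ↦ X
            • ok:
              offer{done,ack,stop} ↦ select{done,ack,stop}  (external→internal)
                • done:
                  offer{more,stop} ↦ select{more,stop}  (external→internal)
                    • more:
                      X ↦ X
                    • stop:
                      X ↦ X
                • ack:
                  send[Int] ↦ recv[Int]
                    X ↦ X
                • stop:
                  send[Bool] ↦ recv[Bool]
                    X ↦ X
    • data:
      select{done,ok} ↦ offer{done,ok}  (internal→external)
        • done:
          offer{ack,retry,ok} ↦ select{ack,retry,ok}  (external→internal)
            • ack:
              recv[Int] ↦ send[Int]
                offer{retry,more,data} ↦ select{retry,more,data}  (external→internal)
                  • retry:
                    end ↦ end
                  • more:
                    end ↦ end
                  • data:
                    end ↦ end
            • retry:
              select{done,ok} ↦ offer{done,ok}  (internal→external)
                • done:
                  recv[Str] ↦ send[Str]
                    X ↦ X
                • ok:
                  select{ack,stop} ↦ offer{ack,stop}  (internal→external)
                    • ack:
                      X ↦ X
                    • stop:
                      end ↦ end
            • ok:
              offer{more,retry} ↦ select{more,retry}  (external→internal)
                • more:
                  select{stop,data,ok} ↦ offer{stop,data,ok}  (internal→external)
                    • stop:
                      X ↦ X
                    • data:
                      end ↦ end
                    • ok:
                      X ↦ X
                • retry:
                  send[Str] ↦ recv[Str]
                    X ↦ X
        • ok:
          recv[Bool] ↦ send[Bool]
            offer{data,err,ok} ↦ select{data,err,ok}  (external→internal)
              • data:
                offer{retry,ack,stop} ↦ select{retry,ack,stop}  (external→internal)
                  • retry:
                    X ↦ X
                  • ack:
                    X ↦ X
                  • stop:
                    end ↦ end
              • err:
                recv[Int] ↦ send[Int]
                  X ↦ X
              • ok:
                select{data,done} ↦ offer{data,done}  (internal→external)
                  • data:
                    end ↦ end
                  • done:
                    end ↦ end
    • retry:
      select{stop,retry} ↦ offer{stop,retry}  (internal→external)
        • stop:
          recv[Int] ↦ send[Int]
            recv[Bool] ↦ send[Bool]
              send[Str] ↦ recv[Str]
                X ↦ X
        • retry:
          select{err,done} ↦ offer{err,done}  (internal→external)
            • err:
              recv[Int] ↦ send[Int]
                offer{err,retry,done} ↦ select{err,retry,done}  (external→internal)
                  • err:
                    X ↦ X
                  • retry:
                    X ↦ X
                  • done:
                    end ↦ end
            • done:
              offer{more,retry,stop} ↦ select{more,retry,stop}  (external→internal)
                • more:
                  select{done,stop,more} ↦ offer{done,stop,more}  (internal→external)
                    • done:
                      X ↦ X
                    • stop:
                      end ↦ end
                    • more:
                      X ↦ X
                • retry:
                  offer{more,done} ↦ select{more,done}  (external→internal)
                    • more:
                      X ↦ X
                    • done:
                      end ↦ end
                • stop:
                  send[Unit] ↦ recv[Unit]
                    end ↦ end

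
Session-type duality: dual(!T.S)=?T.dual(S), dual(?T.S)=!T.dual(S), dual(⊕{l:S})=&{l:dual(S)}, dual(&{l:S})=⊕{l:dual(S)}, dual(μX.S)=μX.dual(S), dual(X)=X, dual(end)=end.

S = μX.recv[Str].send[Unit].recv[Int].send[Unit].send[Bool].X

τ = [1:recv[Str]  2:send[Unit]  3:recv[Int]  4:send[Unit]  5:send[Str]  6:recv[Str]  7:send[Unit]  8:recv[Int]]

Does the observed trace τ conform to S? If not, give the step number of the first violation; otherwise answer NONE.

5

@1 recv[Str]  match  now at send[Unit].recv[Int].send[Unit].send[Bool].μX.…
@2 send[Unit]  match  now at recv[Int].send[Unit].send[Bool].μX.…
@3 recv[Int]  match  now at send[Unit].send[Bool].μX.…
@4 send[Unit]  match  now at send[Bool].μX.…
@5 got send[Str], protocol expects send[Bool]  ✗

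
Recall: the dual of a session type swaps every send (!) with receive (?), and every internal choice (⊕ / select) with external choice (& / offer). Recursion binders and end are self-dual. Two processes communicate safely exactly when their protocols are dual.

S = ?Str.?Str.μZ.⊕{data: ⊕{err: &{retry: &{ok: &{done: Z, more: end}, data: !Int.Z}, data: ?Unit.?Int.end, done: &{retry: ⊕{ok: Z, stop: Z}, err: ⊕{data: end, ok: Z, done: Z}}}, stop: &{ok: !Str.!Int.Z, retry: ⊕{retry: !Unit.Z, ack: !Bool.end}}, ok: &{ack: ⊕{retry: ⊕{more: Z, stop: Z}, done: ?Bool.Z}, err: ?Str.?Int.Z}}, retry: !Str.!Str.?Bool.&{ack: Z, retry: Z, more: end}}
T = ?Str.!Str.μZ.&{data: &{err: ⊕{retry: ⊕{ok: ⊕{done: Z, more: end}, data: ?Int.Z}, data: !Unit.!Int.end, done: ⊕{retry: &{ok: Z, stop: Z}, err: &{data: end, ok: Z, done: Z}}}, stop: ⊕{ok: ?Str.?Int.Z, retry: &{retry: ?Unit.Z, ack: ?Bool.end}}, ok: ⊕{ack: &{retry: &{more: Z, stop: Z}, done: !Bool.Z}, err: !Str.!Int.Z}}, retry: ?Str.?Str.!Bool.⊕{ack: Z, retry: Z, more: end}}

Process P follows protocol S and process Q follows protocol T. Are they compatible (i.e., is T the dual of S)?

NO

?Str vs ?Str  ✗ same direction on both sides — not dual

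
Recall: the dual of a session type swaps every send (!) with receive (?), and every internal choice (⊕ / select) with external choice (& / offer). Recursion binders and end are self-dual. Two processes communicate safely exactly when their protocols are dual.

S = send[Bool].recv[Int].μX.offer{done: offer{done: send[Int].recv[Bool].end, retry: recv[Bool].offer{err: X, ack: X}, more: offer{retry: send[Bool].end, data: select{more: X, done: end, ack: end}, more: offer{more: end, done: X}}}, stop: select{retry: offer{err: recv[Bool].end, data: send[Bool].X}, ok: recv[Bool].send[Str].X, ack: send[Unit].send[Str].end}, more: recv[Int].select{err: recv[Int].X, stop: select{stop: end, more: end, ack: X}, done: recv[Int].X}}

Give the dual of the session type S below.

recv[Bool].send[Int].μX.select{done: select{done: recv[Int].send[Bool].end, retry: send[Bool].select{err: X, ack: X}, more: select{retry: recv[Bool].end, data: offer{more: X, done: end, ack: end}, more: select{more: end, done: X}}}, stop: offer{retry: select{err: send[Bool].end, data: recv[Bool].X}, ok: send[Bool].recv[Str].X, ack: recv[Unit].recv[Str].end}, more: send[Int].offer{err: send[Int].X, stop: offer{stop: end, more: end, ack: X}, done: send[Int].X}}

send[Bool] → recv[Bool]
  recv[Int] → send[Int]
    μX → μX  (μ self-dual)
      offer{done,stop,more} → select{done,stop,more}  (offer→select)
        case done:
          offer{done,retry,more} → select{done,retry,more}  (offer→select)
            case done:
              send[Int] → recv[Int]
                recv[Bool] → send[Bool]
                  dual(end) = end
            case retry:
              recv[Bool] → send[Bool]
                offer{err,ack} → select{err,ack}  (offer→select)
                  case err:
                    dual(X) = X
                  case ack:
                    dual(X) = X
            case more:
              offer{retry,data,more} → select{retry,data,more}  (offer→select)
                case retry:
                  send[Bool] → recv[Bool]
                    dual(end) = end
                case data:
                  select{more,done,ack} → offer{more,done,ack}  (select→offer)
                    case more:
                      dual(X) = X
                    case done:
                      dual(end) = end
                    case ack:
                      dual(end) = end
                case more:
                  offer{more,done} → select{more,done}  (offer→select)
                    case more:
                      dual(end) = end
                    case done:
                      dual(X) = X
        case stop:
          select{retry,ok,ack} → offer{retry,ok,ack}  (select→offer)
            case retry:
              offer{err,data} → select{err,data}  (offer→select)
                case err:
                  recv[Bool] → send[Bool]
                    dual(end) = end
                case data:
                  send[Bool] → recv[Bool]
                    dual(X) = X
            case ok:
              recv[Bool] → send[Bool]
                send[Str] → recv[Str]
                  dual(X) = X
            case ack:
              send[Unit] → recv[Unit]
                send[Str] → recv[Str]
                  dual(end) = end
        case more:
          recv[Int] → send[Int]
            select{err,stop,done} → offer{err,stop,done}  (select→offer)
              case err:
                recv[Int] → send[Int]
                  dual(X) = X
              case stop:
                select{stop,more,ack} → offer{stop,more,ack}  (select→offer)
                  case stop:
                    dual(end) = end
                  case more:
                    dual(end) = end
                  case ack:
                    dual(X) = X
              case done:
                recv[Int] → send[Int]
                  dual(X) = X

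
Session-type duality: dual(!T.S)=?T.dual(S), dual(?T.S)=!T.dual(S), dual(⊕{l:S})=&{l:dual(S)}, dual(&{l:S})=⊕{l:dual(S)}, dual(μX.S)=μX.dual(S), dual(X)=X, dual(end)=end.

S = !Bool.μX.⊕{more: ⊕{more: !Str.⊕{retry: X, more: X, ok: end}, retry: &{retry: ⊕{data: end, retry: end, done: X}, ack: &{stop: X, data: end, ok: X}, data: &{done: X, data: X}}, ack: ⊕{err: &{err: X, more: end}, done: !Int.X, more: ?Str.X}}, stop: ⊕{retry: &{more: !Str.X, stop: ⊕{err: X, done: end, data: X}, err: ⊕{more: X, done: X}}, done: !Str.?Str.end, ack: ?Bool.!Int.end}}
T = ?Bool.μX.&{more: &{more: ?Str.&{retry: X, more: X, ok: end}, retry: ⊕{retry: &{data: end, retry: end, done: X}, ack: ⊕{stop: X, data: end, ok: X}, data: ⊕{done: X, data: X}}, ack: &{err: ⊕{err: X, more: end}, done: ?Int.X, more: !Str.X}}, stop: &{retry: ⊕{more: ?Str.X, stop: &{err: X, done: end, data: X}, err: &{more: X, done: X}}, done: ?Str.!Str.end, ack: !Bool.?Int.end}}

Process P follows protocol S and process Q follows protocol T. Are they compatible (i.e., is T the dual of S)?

YES

!Bool vs ?Bool  match
  μX vs μX  match (rec unchanged)
    ⊕{more,stop} vs &{more,stop}  match label sets agree
      [more]
        ⊕{more,retry,ack} vs &{more,retry,ack}  match label sets agree
          [more]
            !Str vs ?Str  match
              ⊕{retry,more,ok} vs &{retry,more,ok}  match label sets agree
                [retry]
                  X vs X  match
                [more]
                  X vs X  match
                [ok]
                  end vs end  match
          [retry]
            &{retry,ack,data} vs ⊕{retry,ack,data}  match label sets agree
              [retry]
                ⊕{data,retry,done} vs &{data,retry,done}  match label sets agree
                  [data]
                    end vs end  match
                  [retry]
                    end vs end  match
                  [done]
                    X vs X  match
              [ack]
                &{stop,data,ok} vs ⊕{stop,data,ok}  match label sets agree
                  [stop]
                    X vs X  match
                  [data]
                    end vs end  match
                  [ok]
                    X vs X  match
              [data]
                &{done,data} vs ⊕{done,data}  match label sets agree
                  [done]
                    X vs X  match
                  [data]
                    X vs X  match
          [ack]
            ⊕{err,done,more} vs &{err,done,more}  match label sets agree
              [err]
                &{err,more} vs ⊕{err,more}  match label sets agree
                  [err]
                    X vs X  match
                  [more]
                    end vs end  match
              [done]
                !Int vs ?Int  match
                  X vs X  match
              [more]
                ?Str vs !Str  match
                  X vs X  match
      [stop]
        ⊕{retry,done,ack} vs &{retry,done,ack}  match label sets agree
          [retry]
            &{more,stop,err} vs ⊕{more,stop,err}  match label sets agree
              [more]
                !Str vs ?Str  match
                  X vs X  match
              [stop]
                ⊕{err,done,data} vs &{err,done,data}  match label sets agree
                  [err]
                    X vs X  match
                  [done]
                    end vs end  match
                  [data]
                    X vs X  match
              [err]
                ⊕{more,done} vs &{more,done}  match label sets agree
                  [more]
                    X vs X  match
                  [done]
                    X vs X  match
          [done]
            !Str vs ?Str  match
              ?Str vs !Str  match
                end vs end  match
          [ack]
            ?Bool vs !Bool  match
              !Int vs ?Int  match
                end vs end  match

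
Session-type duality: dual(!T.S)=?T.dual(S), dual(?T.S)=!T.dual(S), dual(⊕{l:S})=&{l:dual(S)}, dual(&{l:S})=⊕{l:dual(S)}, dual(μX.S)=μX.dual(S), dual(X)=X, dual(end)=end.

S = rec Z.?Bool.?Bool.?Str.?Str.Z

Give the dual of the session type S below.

rec Z.!Bool.!Bool.!Str.!Str.Z

rec Z = rec Z  (binder kept)
  ?Bool = !Bool
    ?Bool = !Bool
      ?Str = !Str
        ?Str = !Str
          Z ↦ Z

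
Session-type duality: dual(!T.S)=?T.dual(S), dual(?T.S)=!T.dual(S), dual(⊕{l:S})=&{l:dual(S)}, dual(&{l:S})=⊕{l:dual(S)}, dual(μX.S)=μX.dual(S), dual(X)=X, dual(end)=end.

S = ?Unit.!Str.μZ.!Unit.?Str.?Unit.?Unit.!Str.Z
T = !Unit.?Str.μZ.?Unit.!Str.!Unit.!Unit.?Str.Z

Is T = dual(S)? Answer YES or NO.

?Unit ‖ !Unit  ok
  !Str ‖ ?Str  ok
    μZ ‖ μZ  ok (binder kept)
      !Unit ‖ ?Unit  ok
        ?Str ‖ !Str  ok
          ?Unit ‖ !Unit  ok
            ?Unit ‖ !Unit  ok
              !Str ‖ ?Str  ok
                Z ‖ Z  ok

YES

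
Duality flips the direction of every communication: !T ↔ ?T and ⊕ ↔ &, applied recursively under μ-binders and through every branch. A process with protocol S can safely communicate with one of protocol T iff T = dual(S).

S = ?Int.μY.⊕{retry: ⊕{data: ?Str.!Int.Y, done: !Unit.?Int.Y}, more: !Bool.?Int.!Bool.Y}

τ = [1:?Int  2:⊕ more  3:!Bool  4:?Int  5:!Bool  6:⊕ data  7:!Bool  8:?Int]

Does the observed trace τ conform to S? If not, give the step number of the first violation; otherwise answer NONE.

step 1: ?Int  match  cont: μY.…
step 2: ⊕ more  match  cont: !Bool.?Int.!Bool.μY.…
step 3: !Bool  match  cont: ?Int.!Bool.μY.…
step 4: ?Int  match  cont: !Bool.μY.…
step 5: !Bool  match  cont: μY.…
step 6: got ⊕ data, protocol expects ⊕ retry or ⊕ more  ✗

6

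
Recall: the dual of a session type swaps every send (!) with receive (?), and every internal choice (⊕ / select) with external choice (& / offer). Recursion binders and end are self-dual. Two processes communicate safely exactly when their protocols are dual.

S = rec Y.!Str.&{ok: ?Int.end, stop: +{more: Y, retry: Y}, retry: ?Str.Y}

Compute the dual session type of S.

rec Y ↦ rec Y  (rec unchanged)
  !Str ↦ ?Str
    &{ok,stop,retry} ↦ +{ok,stop,retry}  (external→internal)
      case ok:
        ?Int ↦ !Int
          end ↦ end
      case stop:
        +{more,retry} ↦ &{more,retry}  (⊕→&)
          case more:
            Y ↦ Y
          case retry:
            Y ↦ Y
      case retry:
        ?Str ↦ !Str
          Y ↦ Y

rec Y.?Str.+{ok: !Int.end, stop: &{more: Y, retry: Y}, retry: !Str.Y}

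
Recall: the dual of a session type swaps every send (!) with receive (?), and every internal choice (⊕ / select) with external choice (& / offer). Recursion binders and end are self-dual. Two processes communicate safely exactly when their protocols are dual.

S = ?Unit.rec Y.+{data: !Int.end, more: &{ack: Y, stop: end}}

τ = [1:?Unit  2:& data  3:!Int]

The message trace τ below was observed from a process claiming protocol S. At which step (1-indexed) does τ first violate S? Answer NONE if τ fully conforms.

2

[1] ?Unit  match  cont: rec Y.…
[2] got & data, protocol expects + data or + more  ✗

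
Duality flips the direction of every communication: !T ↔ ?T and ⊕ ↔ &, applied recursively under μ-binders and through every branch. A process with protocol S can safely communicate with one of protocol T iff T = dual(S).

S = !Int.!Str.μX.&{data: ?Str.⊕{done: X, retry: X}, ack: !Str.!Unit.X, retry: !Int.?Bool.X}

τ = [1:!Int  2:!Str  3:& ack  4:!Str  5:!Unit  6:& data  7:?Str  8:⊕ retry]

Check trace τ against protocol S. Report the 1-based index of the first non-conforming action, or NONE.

step 1: !Int  ok  residual = !Str.μX.…
step 2: !Str  ok  residual = μX.…
step 3: & ack  ok  residual = !Str.!Unit.μX.…
step 4: !Str  ok  residual = !Unit.μX.…
step 5: !Unit  ok  residual = μX.…
step 6: & data  ok  residual = ?Str.⊕{done: μX.…, retry: μX.…}
step 7: ?Str  ok  residual = ⊕{done: μX.…, retry: μX.…}
step 8: ⊕ retry  ok  residual = μX.…
all 8 steps conform

NONE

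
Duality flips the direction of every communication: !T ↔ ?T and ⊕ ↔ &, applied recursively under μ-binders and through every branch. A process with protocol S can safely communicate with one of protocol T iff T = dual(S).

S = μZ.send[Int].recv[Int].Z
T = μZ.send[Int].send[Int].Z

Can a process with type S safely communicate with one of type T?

μZ | μZ  ✓ (μ self-dual)
  send[Int] | send[Int]  ✗ same direction on both sides — not dual

NO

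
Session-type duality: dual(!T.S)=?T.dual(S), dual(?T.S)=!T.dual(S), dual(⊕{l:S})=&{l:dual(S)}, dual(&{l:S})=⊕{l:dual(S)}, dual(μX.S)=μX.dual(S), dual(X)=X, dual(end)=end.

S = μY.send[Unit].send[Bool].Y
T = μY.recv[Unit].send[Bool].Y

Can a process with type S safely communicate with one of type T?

μY ‖ μY  ✓ (binder kept)
  send[Unit] ‖ recv[Unit]  ✓
    send[Bool] ‖ send[Bool]  ✗ same direction on both sides — not dual

NO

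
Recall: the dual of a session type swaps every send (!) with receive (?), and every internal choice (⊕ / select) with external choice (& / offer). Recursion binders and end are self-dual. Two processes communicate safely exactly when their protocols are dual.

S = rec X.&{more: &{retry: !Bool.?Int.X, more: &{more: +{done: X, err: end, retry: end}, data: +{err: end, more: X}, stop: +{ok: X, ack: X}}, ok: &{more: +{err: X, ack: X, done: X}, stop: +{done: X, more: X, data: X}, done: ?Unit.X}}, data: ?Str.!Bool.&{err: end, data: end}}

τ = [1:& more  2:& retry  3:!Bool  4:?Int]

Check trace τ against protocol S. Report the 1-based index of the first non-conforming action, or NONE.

[1] & more  match  residual = &{retry: !Bool.?Int.rec X.…, more: &{more: +{done: rec X.…, err: end, retry: end}, data: +{err: end, more: rec X.…}, stop: +{ok: rec X.…, ack: rec X.…}}, ok: &{more: +{err: rec X.…, ack: rec X.…, done: rec X.…}, stop: +{done: rec X.…, more: rec X.…, data: rec X.…}, done: ?Unit.rec X.…}}
[2] & retry  match  residual = !Bool.?Int.rec X.…
[3] !Bool  match  residual = ?Int.rec X.…
[4] ?Int  match  residual = rec X.…
trace exhausted — no violation

NONE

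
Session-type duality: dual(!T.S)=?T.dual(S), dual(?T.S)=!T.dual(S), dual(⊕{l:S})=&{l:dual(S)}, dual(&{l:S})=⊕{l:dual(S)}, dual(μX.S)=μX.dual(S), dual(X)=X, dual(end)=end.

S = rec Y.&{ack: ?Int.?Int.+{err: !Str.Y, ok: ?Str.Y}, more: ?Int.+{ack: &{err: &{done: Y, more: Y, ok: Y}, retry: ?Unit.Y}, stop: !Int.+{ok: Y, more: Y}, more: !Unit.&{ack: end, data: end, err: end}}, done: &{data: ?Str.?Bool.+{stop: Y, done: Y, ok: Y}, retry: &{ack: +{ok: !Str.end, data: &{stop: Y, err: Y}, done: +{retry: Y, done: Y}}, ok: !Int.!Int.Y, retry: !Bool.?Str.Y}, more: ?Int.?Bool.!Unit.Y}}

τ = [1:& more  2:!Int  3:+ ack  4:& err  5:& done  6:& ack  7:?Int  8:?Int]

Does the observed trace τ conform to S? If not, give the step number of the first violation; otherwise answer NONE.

@1 & more  ✓  cont: ?Int.+{ack: &{err: &{done: rec Y.…, more: rec Y.…, ok: rec Y.…}, retry: ?Unit.rec Y.…}, stop: !Int.+{ok: rec Y.…, more: rec Y.…}, more: !Unit.&{ack: end, data: end, err: end}}
@2 got !Int, protocol expects ?Int  ✗

2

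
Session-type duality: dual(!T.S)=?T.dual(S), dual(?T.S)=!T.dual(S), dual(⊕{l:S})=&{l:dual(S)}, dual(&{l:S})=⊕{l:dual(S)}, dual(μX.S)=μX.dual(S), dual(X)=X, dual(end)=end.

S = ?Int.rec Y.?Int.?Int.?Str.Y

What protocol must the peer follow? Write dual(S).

!Int.rec Y.!Int.!Int.!Str.Y

?Int = !Int
  rec Y = rec Y  (μ self-dual)
    ?Int = !Int
      ?Int = !Int
        ?Str = !Str
          Y ↦ Y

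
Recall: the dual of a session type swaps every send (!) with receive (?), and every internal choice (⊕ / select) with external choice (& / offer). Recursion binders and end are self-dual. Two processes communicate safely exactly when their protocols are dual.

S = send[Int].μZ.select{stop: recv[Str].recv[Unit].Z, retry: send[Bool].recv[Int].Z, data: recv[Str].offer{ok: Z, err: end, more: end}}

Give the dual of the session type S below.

send[Int] → recv[Int]
  μZ → μZ  (μ self-dual)
    select{stop,retry,data} → offer{stop,retry,data}  (⊕→&)
      • stop:
        recv[Str] → send[Str]
          recv[Unit] → send[Unit]
            dual(Z) = Z
      • retry:
        send[Bool] → recv[Bool]
          recv[Int] → send[Int]
            dual(Z) = Z
      • data:
        recv[Str] → send[Str]
          offer{ok,err,more} → select{ok,err,more}  (&→⊕)
            • ok:
              dual(Z) = Z
            • err:
              dual(end) = end
            • more:
              dual(end) = end

recv[Int].μZ.offer{stop: send[Str].send[Unit].Z, retry: recv[Bool].send[Int].Z, data: send[Str].select{ok: Z, err: end, more: end}}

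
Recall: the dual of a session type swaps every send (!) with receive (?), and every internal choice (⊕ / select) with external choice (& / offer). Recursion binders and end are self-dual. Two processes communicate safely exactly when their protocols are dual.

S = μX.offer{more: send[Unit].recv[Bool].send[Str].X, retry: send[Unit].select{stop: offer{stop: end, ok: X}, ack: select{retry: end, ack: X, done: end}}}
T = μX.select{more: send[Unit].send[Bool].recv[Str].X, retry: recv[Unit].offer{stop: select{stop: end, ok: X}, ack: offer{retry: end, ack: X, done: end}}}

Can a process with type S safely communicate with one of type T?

μX | μX  ok (binder kept)
  offer{more,retry} | select{more,retry}  ok label sets agree
    case more:
      send[Unit] | send[Unit]  ✗ same direction on both sides — not dual

NO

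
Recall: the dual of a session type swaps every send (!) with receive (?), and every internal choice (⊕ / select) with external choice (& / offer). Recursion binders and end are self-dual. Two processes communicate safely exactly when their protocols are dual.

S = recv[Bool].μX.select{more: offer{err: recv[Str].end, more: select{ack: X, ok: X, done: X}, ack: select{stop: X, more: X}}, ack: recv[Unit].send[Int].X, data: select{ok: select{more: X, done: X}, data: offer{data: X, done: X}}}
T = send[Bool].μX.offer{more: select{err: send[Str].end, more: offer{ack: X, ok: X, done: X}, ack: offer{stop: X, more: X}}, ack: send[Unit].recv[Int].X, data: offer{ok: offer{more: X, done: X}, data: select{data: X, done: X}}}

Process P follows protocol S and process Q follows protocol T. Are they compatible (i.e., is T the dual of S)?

YES

recv[Bool] ‖ send[Bool]  ✓
  μX ‖ μX  ✓ (rec unchanged)
    select{more,ack,data} ‖ offer{more,ack,data}  ✓ same labels
      [more]
        offer{err,more,ack} ‖ select{err,more,ack}  ✓ same labels
          [err]
            recv[Str] ‖ send[Str]  ✓
              end ‖ end  ✓
          [more]
            select{ack,ok,done} ‖ offer{ack,ok,done}  ✓ same labels
              [ack]
                X ‖ X  ✓
              [ok]
                X ‖ X  ✓
              [done]
                X ‖ X  ✓
          [ack]
            select{stop,more} ‖ offer{stop,more}  ✓ same labels
              [stop]
                X ‖ X  ✓
              [more]
                X ‖ X  ✓
      [ack]
        recv[Unit] ‖ send[Unit]  ✓
          send[Int] ‖ recv[Int]  ✓
            X ‖ X  ✓
      [data]
        select{ok,data} ‖ offer{ok,data}  ✓ same labels
          [ok]
            select{more,done} ‖ offer{more,done}  ✓ same labels
              [more]
                X ‖ X  ✓
              [done]
                X ‖ X  ✓
          [data]
            offer{data,done} ‖ select{data,done}  ✓ same labels
              [data]
                X ‖ X  ✓
              [done]
                X ‖ X  ✓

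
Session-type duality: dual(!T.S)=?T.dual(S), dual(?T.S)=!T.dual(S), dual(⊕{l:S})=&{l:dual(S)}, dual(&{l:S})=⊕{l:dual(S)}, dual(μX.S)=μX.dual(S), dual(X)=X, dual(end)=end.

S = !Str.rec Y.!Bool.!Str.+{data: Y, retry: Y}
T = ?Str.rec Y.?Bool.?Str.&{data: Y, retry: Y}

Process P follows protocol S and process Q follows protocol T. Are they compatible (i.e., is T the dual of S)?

YES

!Str ‖ ?Str  match
  rec Y ‖ rec Y  match (binder kept)
    !Bool ‖ ?Bool  match
      !Str ‖ ?Str  match
        +{data,retry} ‖ &{data,retry}  match same labels
          [data]
            Y ‖ Y  match
          [retry]
            Y ‖ Y  match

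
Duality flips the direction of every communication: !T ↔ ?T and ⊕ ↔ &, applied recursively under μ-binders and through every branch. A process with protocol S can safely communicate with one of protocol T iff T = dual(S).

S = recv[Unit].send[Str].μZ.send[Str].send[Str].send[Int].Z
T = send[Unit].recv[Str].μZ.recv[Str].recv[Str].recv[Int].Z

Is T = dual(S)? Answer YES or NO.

YES

recv[Unit] | send[Unit]  ✓
  send[Str] | recv[Str]  ✓
    μZ | μZ  ✓ (μ self-dual)
      send[Str] | recv[Str]  ✓
        send[Str] | recv[Str]  ✓
          send[Int] | recv[Int]  ✓
            Z | Z  ✓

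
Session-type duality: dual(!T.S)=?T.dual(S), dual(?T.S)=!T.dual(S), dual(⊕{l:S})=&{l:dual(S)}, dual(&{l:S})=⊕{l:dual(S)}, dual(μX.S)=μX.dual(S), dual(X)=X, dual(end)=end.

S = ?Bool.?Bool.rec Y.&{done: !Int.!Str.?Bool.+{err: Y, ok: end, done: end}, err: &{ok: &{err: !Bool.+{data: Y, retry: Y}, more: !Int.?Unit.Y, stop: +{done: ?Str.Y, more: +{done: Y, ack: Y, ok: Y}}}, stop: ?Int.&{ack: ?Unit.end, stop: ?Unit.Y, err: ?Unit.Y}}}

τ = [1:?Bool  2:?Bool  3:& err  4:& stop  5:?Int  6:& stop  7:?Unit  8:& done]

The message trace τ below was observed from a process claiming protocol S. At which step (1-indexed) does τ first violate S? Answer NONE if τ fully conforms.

NONE

[1] ?Bool  ✓  state: ?Bool.rec Y.…
[2] ?Bool  ✓  state: rec Y.…
[3] & err  ✓  state: &{ok: &{err: !Bool.+{data: rec Y.…, retry: rec Y.…}, more: !Int.?Unit.rec Y.…, stop: +{done: ?Str.rec Y.…, more: +{done: rec Y.…, ack: rec Y.…, ok: rec Y.…}}}, stop: ?Int.&{ack: ?Unit.end, stop: ?Unit.rec Y.…, err: ?Unit.rec Y.…}}
[4] & stop  ✓  state: ?Int.&{ack: ?Unit.end, stop: ?Unit.rec Y.…, err: ?Unit.rec Y.…}
[5] ?Int  ✓  state: &{ack: ?Unit.end, stop: ?Unit.rec Y.…, err: ?Unit.rec Y.…}
[6] & stop  ✓  state: ?Unit.rec Y.…
[7] ?Unit  ✓  state: rec Y.…
[8] & done  ✓  state: !Int.!Str.?Bool.+{err: rec Y.…, ok: end, done: end}
τ conforms to S (length 8)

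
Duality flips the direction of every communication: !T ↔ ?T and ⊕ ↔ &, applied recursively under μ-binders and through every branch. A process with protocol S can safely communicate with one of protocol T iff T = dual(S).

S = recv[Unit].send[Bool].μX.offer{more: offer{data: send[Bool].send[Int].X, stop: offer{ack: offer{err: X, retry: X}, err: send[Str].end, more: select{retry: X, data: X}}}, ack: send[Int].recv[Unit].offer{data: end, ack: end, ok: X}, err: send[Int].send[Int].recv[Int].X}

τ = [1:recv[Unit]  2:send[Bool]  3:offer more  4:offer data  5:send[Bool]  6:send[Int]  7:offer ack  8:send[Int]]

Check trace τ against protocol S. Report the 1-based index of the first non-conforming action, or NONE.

NONE

[1] recv[Unit]  ✓  now at send[Bool].μX.…
[2] send[Bool]  ✓  now at μX.…
[3] offer more  ✓  now at offer{data: send[Bool].send[Int].μX.…, stop: offer{ack: offer{err: μX.…, retry: μX.…}, err: send[Str].end, more: select{retry: μX.…, data: μX.…}}}
[4] offer data  ✓  now at send[Bool].send[Int].μX.…
[5] send[Bool]  ✓  now at send[Int].μX.…
[6] send[Int]  ✓  now at μX.…
[7] offer ack  ✓  now at send[Int].recv[Unit].offer{data: end, ack: end, ok: μX.…}
[8] send[Int]  ✓  now at recv[Unit].offer{data: end, ack: end, ok: μX.…}
τ conforms to S (length 8)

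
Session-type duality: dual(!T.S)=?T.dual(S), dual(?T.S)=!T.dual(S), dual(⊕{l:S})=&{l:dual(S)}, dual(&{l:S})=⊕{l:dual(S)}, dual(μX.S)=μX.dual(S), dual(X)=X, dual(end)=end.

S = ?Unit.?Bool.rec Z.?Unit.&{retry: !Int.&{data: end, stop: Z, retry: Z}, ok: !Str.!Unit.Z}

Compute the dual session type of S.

?Unit ↦ !Unit
  ?Bool ↦ !Bool
    rec Z ↦ rec Z  (μ self-dual)
      ?Unit ↦ !Unit
        &{retry,ok} ↦ +{retry,ok}  (&→⊕)
          [retry]
            !Int ↦ ?Int
              &{data,stop,retry} ↦ +{data,stop,retry}  (&→⊕)
                [data]
                  end self-dual
                [stop]
                  Z self-dual
                [retry]
                  Z self-dual
          [ok]
            !Str ↦ ?Str
              !Unit ↦ ?Unit
                Z self-dual

!Unit.!Bool.rec Z.!Unit.+{retry: ?Int.+{data: end, stop: Z, retry: Z}, ok: ?Str.?Unit.Z}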